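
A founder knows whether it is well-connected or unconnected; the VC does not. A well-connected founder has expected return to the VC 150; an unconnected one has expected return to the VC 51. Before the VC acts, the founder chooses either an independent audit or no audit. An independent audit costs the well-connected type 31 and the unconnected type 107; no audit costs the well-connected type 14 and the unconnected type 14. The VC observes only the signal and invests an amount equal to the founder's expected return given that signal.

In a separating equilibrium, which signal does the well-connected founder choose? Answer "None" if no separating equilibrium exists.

Try well-connected → audit, unconnected → no audit:
  Under separation the VC infers type exactly: audit → well-connected (pays 150), no audit → unconnected (pays 51).
  Well-connected: audit gives 150 − 31 = 119; no audit gives 51 − 14 = 37. No deviation. ✓
  Unconnected: no audit gives 51 − 14 = 37; audit gives 150 − 107 = 43. Would deviate. ✗
Try well-connected → no audit, unconnected → audit:
  Under separation the VC infers type exactly: no audit → well-connected (pays 150), audit → unconnected (pays 51).
  Well-connected: no audit gives 150 − 14 = 136; audit gives 51 − 31 = 20. No deviation. ✓
  Unconnected: audit gives 51 − 107 = -56; no audit gives 150 − 14 = 136. Would deviate. ✗
Neither assignment is incentive-compatible.

None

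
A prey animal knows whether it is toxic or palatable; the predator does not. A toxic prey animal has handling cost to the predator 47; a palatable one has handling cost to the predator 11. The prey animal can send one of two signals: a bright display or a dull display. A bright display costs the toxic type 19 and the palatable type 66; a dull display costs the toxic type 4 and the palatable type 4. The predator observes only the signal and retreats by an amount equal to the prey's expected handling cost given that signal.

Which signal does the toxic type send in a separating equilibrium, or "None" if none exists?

Try toxic → bright display, palatable → dull display:
  If types separate, bright display earns payment 47 and dull display earns 11.
  Toxic: bright display gives 47 − 19 = 28; dull display gives 11 − 4 = 7. No deviation. ✓
  Palatable: dull display gives 11 − 4 = 7; bright display gives 47 − 66 = -19. No deviation. ✓
Both hold — the toxic type sends bright display.

bright display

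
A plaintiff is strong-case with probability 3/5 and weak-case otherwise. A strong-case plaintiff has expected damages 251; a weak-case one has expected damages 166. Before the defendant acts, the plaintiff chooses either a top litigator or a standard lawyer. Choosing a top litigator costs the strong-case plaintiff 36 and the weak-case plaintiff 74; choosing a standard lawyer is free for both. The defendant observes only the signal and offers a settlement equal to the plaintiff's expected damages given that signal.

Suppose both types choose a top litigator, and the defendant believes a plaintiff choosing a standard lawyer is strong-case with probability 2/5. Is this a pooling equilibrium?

On the equilibrium path (top litigator) the defendant holds the prior 3/5 and pays 3/5·251 + 2/5·166 = 217. Off-path (standard lawyer) belief 2/5 gives 2/5·251 + 3/5·166 = 200.
Strong-case: top litigator gives 217 − 36 = 181; standard lawyer gives 200 − 0 = 200. Deviates. ✗
Weak-case: top litigator gives 217 − 74 = 143; standard lawyer gives 200 − 0 = 200. Deviates. ✗

No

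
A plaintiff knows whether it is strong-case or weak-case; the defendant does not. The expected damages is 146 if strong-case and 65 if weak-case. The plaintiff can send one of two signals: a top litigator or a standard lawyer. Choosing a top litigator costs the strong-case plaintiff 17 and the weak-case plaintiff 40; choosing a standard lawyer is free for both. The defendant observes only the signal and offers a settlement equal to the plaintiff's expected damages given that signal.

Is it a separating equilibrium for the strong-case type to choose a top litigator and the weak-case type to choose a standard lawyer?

No

Under separation the defendant infers type exactly: top litigator → strong-case (pays 146), standard lawyer → weak-case (pays 65).
Strong-case: top litigator gives 146 − 17 = 129; standard lawyer gives 65 − 0 = 65. No deviation. ✓
Weak-case: standard lawyer gives 65 − 0 = 65; top litigator gives 146 − 40 = 106. Would deviate. ✗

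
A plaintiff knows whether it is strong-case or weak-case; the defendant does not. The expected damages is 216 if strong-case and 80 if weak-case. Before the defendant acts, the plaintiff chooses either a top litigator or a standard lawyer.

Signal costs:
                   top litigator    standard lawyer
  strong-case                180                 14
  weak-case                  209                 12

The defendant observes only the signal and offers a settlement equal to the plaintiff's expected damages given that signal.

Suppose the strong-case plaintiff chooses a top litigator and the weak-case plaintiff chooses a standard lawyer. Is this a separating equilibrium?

Under separation the defendant infers type exactly: top litigator → strong-case (pays 216), standard lawyer → weak-case (pays 80).
Strong-case: top litigator gives 216 − 180 = 36; standard lawyer gives 80 − 14 = 66. Would deviate. ✗
Weak-case: standard lawyer gives 80 − 12 = 68; top litigator gives 216 − 209 = 7. No deviation. ✓

No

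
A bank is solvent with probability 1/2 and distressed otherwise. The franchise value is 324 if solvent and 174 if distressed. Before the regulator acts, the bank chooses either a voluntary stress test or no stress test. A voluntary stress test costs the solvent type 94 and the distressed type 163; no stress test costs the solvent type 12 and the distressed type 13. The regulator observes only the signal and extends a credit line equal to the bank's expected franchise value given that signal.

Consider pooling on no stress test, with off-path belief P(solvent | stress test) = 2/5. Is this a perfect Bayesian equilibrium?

At the pooled signal (no stress test) the regulator holds the prior 1/2 and pays 1/2·324 + 1/2·174 = 249. Off-path (stress test) belief 2/5 gives 2/5·324 + 3/5·174 = 234.
Solvent: no stress test gives 249 − 12 = 237; stress test gives 234 − 94 = 140. Stays. ✓
Distressed: no stress test gives 249 − 13 = 236; stress test gives 234 − 163 = 71. Stays. ✓

Yes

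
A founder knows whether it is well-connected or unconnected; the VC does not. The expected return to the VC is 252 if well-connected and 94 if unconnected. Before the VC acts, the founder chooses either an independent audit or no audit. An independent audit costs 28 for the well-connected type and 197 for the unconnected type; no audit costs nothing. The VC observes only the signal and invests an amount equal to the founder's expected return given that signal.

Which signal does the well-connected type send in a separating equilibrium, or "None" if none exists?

audit

Try well-connected → audit, unconnected → no audit:
  If types separate, audit earns payment 252 and no audit earns 94.
  Well-connected: audit gives 252 − 28 = 224; no audit gives 94 − 0 = 94. No deviation. ✓
  Unconnected: no audit gives 94 − 0 = 94; audit gives 252 − 197 = 55. No deviation. ✓
Both hold — the well-connected type sends audit.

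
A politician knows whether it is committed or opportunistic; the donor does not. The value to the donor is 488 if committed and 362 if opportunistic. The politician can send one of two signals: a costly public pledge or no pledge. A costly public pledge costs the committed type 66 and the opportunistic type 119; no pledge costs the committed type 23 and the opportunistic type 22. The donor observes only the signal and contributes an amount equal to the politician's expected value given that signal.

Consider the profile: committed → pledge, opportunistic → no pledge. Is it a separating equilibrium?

No

Under separation the donor infers type exactly: pledge → committed (pays 488), no pledge → opportunistic (pays 362).
Committed: pledge gives 488 − 66 = 422; no pledge gives 362 − 23 = 339. No deviation. ✓
Opportunistic: no pledge gives 362 − 22 = 340; pledge gives 488 − 119 = 369. Would deviate. ✗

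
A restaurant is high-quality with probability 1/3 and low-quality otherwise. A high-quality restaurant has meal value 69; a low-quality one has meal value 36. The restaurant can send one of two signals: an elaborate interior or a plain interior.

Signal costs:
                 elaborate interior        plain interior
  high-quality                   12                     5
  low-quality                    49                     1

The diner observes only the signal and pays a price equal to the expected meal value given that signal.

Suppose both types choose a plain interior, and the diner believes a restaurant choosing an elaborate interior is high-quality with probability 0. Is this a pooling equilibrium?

Yes

At the pooled signal (plain interior) the diner holds the prior 1/3 and pays 1/3·69 + 2/3·36 = 47. Off-path (elaborate interior) belief 0 gives 0·69 + 1·36 = 36.
High-quality: plain interior gives 47 − 5 = 42; elaborate interior gives 36 − 12 = 24. Stays. ✓
Low-quality: plain interior gives 47 − 1 = 46; elaborate interior gives 36 − 49 = -13. Stays. ✓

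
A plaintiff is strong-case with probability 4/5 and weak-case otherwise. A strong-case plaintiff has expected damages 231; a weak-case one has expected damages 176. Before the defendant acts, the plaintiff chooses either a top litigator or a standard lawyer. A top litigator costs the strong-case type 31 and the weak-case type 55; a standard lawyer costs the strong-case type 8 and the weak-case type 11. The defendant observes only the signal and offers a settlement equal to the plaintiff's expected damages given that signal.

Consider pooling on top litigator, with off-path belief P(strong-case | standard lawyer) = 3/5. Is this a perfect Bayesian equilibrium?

On the equilibrium path (top litigator) the defendant holds the prior 4/5 and pays 4/5·231 + 1/5·176 = 220. Off-path (standard lawyer) belief 3/5 gives 3/5·231 + 2/5·176 = 209.
Strong-case: top litigator gives 220 − 31 = 189; standard lawyer gives 209 − 8 = 201. Deviates. ✗
Weak-case: top litigator gives 220 − 55 = 165; standard lawyer gives 209 − 11 = 198. Deviates. ✗

No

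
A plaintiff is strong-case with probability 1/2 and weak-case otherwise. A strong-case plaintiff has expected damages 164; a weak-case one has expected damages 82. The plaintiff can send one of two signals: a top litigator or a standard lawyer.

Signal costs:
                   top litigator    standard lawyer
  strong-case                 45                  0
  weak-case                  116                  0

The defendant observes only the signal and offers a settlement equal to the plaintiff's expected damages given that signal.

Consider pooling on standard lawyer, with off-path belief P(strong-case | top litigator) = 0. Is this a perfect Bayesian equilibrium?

Yes

On the equilibrium path (standard lawyer) the defendant holds the prior 1/2 and pays 1/2·164 + 1/2·82 = 123. Off-path (top litigator) belief 0 gives 0·164 + 1·82 = 82.
Strong-case: standard lawyer gives 123 − 0 = 123; top litigator gives 82 − 45 = 37. Stays. ✓
Weak-case: standard lawyer gives 123 − 0 = 123; top litigator gives 82 − 116 = -34. Stays. ✓
Beliefs are Bayes-consistent on-path and both types best-respond.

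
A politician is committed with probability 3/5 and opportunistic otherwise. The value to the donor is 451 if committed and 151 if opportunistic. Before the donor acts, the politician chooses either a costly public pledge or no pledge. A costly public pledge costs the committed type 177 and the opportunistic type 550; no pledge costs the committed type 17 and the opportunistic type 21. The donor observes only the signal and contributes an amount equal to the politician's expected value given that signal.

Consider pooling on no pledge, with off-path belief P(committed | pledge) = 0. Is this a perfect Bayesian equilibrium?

At the pooled signal (no pledge) the donor holds the prior 3/5 and pays 3/5·451 + 2/5·151 = 331. Off-path (pledge) belief 0 gives 0·451 + 1·151 = 151.
Committed: no pledge gives 331 − 17 = 314; pledge gives 151 − 177 = -26. Stays. ✓
Opportunistic: no pledge gives 331 − 21 = 310; pledge gives 151 − 550 = -399. Stays. ✓

Yes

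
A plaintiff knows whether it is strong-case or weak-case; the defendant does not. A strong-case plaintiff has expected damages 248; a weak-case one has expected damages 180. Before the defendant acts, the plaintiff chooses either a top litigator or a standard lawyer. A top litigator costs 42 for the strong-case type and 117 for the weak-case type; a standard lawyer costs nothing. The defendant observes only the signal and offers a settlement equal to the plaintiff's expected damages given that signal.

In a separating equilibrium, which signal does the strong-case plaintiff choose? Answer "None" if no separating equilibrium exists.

top litigator

Try strong-case → top litigator, weak-case → standard lawyer:
  If types separate, top litigator earns payment 248 and standard lawyer earns 180.
  Strong-case: top litigator gives 248 − 42 = 206; standard lawyer gives 180 − 0 = 180. No deviation. ✓
  Weak-case: standard lawyer gives 180 − 0 = 180; top litigator gives 248 − 117 = 131. No deviation. ✓
Both hold — the strong-case type sends top litigator.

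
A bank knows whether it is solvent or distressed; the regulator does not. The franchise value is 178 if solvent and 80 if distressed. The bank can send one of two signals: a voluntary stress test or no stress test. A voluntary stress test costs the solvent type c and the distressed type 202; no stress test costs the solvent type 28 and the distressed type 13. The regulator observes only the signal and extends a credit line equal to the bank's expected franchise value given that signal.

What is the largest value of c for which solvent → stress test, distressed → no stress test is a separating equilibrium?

126

Under separation: stress test → solvent (pays 178); no stress test → distressed (pays 80).
Distressed: 80 − 13 = 67 ≥ 178 − 202 = -24. Holds regardless of c. ✓
Solvent: 178 − c ≥ 80 − 28, so c ≤ 178 − 52 = 126.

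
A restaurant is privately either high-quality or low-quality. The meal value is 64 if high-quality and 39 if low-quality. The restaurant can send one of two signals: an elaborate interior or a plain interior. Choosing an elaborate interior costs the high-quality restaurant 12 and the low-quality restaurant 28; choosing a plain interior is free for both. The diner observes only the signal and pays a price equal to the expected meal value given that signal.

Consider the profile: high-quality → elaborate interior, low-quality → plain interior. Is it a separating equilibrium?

Under separation the diner infers type exactly: elaborate interior → high-quality (pays 64), plain interior → low-quality (pays 39).
High-quality: elaborate interior gives 64 − 12 = 52; plain interior gives 39 − 0 = 39. No deviation. ✓
Low-quality: plain interior gives 39 − 0 = 39; elaborate interior gives 64 − 28 = 36. No deviation. ✓
Neither type gains from mimicking the other.

Yes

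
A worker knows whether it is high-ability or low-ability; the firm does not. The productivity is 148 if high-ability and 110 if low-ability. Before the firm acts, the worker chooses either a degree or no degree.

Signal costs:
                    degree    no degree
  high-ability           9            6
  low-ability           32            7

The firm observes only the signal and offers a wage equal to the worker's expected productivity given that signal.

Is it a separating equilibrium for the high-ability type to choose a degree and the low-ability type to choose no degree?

No

If types separate, degree earns payment 148 and no degree earns 110.
High-ability: degree gives 148 − 9 = 139; no degree gives 110 − 6 = 104. No deviation. ✓
Low-ability: no degree gives 110 − 7 = 103; degree gives 148 − 32 = 116. Would deviate. ✗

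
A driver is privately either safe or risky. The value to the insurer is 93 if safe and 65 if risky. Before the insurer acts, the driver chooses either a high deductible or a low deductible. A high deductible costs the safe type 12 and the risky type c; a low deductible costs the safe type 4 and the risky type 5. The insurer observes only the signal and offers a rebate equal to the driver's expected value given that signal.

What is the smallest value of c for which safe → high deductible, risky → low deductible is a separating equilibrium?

33

Under separation: high deductible → safe (pays 93); low deductible → risky (pays 65).
Safe: 93 − 12 = 81 ≥ 65 − 4 = 61. Holds regardless of c. ✓
Risky: 65 − 5 ≥ 93 − c, so c ≥ 93 − 60 = 33.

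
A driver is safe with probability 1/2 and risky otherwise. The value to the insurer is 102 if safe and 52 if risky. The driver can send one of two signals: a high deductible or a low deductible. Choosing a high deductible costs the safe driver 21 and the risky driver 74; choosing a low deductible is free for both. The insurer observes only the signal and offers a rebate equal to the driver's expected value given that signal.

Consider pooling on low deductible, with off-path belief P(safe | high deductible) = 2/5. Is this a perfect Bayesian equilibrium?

Yes

On the equilibrium path (low deductible) the insurer holds the prior 1/2 and pays 1/2·102 + 1/2·52 = 77. Off-path (high deductible) belief 2/5 gives 2/5·102 + 3/5·52 = 72.
Safe: low deductible gives 77 − 0 = 77; high deductible gives 72 − 21 = 51. Stays. ✓
Risky: low deductible gives 77 − 0 = 77; high deductible gives 72 − 74 = -2. Stays. ✓
Beliefs are Bayes-consistent on-path and both types best-respond.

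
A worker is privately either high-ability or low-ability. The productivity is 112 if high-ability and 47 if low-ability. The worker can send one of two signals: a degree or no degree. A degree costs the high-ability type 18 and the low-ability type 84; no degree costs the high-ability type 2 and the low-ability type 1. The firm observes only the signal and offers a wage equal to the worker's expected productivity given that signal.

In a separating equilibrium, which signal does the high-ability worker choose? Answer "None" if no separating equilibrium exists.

degree

Try high-ability → degree, low-ability → no degree:
  Under separation the firm infers type exactly: degree → high-ability (pays 112), no degree → low-ability (pays 47).
  High-ability: degree gives 112 − 18 = 94; no degree gives 47 − 2 = 45. No deviation. ✓
  Low-ability: no degree gives 47 − 1 = 46; degree gives 112 − 84 = 28. No deviation. ✓
Both hold — the high-ability type sends degree.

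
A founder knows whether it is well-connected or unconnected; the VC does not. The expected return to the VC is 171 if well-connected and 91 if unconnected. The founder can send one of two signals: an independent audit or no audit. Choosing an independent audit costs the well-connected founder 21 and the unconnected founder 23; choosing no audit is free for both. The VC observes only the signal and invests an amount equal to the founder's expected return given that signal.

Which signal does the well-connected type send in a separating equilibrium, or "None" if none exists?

Try well-connected → audit, unconnected → no audit:
  If types separate, audit earns payment 171 and no audit earns 91.
  Well-connected: audit gives 171 − 21 = 150; no audit gives 91 − 0 = 91. No deviation. ✓
  Unconnected: no audit gives 91 − 0 = 91; audit gives 171 − 23 = 148. Would deviate. ✗
Try well-connected → no audit, unconnected → audit:
  If types separate, no audit earns payment 171 and audit earns 91.
  Well-connected: no audit gives 171 − 0 = 171; audit gives 91 − 21 = 70. No deviation. ✓
  Unconnected: audit gives 91 − 23 = 68; no audit gives 171 − 0 = 171. Would deviate. ✗
Neither assignment is incentive-compatible.

None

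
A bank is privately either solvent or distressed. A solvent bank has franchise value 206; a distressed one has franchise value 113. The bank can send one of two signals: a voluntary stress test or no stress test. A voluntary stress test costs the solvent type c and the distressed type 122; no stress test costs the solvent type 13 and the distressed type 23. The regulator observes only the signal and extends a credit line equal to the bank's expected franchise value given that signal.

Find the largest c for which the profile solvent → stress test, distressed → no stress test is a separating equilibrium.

106

Under separation: stress test → solvent (pays 206); no stress test → distressed (pays 113).
Distressed: 113 − 23 = 90 ≥ 206 − 122 = 84. Holds regardless of c. ✓
Solvent: 206 − c ≥ 113 − 13, so c ≤ 206 − 100 = 106.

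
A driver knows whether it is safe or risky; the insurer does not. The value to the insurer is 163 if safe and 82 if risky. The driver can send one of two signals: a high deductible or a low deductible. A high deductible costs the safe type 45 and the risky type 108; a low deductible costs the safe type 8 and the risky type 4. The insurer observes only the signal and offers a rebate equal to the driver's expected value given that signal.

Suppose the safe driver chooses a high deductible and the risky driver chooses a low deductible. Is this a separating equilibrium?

Under separation the insurer infers type exactly: high deductible → safe (pays 163), low deductible → risky (pays 82).
Safe: high deductible gives 163 − 45 = 118; low deductible gives 82 − 8 = 74. No deviation. ✓
Risky: low deductible gives 82 − 4 = 78; high deductible gives 163 − 108 = 55. No deviation. ✓
Neither type gains from mimicking the other.

Yes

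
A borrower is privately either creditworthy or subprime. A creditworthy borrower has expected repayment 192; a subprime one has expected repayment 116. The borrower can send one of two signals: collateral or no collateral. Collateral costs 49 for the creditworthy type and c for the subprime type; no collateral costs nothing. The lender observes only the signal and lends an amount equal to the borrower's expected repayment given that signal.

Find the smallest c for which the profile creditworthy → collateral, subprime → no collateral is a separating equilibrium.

Under separation: collateral → creditworthy (pays 192); no collateral → subprime (pays 116).
Creditworthy: 192 − 49 = 143 ≥ 116 − 0 = 116. Holds regardless of c. ✓
Subprime: 116 − 0 ≥ 192 − c, so c ≥ 192 − 116 = 76.

76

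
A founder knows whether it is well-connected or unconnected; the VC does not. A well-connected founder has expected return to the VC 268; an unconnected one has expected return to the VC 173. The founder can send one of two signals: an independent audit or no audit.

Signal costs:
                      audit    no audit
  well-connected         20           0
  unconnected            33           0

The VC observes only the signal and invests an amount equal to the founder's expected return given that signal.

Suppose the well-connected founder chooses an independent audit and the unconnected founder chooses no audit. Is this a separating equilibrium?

No

If types separate, audit earns payment 268 and no audit earns 173.
Well-connected: audit gives 268 − 20 = 248; no audit gives 173 − 0 = 173. No deviation. ✓
Unconnected: no audit gives 173 − 0 = 173; audit gives 268 − 33 = 235. Would deviate. ✗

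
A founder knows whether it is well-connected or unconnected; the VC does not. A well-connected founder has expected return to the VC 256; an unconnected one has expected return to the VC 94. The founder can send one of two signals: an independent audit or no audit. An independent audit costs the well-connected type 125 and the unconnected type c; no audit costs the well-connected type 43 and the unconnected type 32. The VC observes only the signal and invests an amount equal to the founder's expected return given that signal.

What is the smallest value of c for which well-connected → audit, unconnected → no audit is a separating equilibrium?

194

Under separation: audit → well-connected (pays 256); no audit → unconnected (pays 94).
Well-connected: 256 − 125 = 131 ≥ 94 − 43 = 51. Holds regardless of c. ✓
Unconnected: 94 − 32 ≥ 256 − c, so c ≥ 256 − 62 = 194.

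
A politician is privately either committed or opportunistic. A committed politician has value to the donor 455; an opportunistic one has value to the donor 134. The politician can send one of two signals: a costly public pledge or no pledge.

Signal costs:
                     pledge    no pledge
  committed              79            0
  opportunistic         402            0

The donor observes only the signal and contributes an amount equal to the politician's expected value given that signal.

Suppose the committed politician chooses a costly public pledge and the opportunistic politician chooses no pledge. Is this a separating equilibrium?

Yes

If types separate, pledge earns payment 455 and no pledge earns 134.
Committed: pledge gives 455 − 79 = 376; no pledge gives 134 − 0 = 134. No deviation. ✓
Opportunistic: no pledge gives 134 − 0 = 134; pledge gives 455 − 402 = 53. No deviation. ✓
Both incentive constraints hold.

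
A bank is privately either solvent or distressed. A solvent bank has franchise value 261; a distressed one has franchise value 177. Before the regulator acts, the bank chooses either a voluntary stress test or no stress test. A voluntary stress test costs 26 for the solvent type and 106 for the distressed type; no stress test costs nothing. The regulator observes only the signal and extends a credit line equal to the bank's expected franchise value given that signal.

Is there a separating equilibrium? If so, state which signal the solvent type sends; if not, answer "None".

Try solvent → stress test, distressed → no stress test:
  If types separate, stress test earns payment 261 and no stress test earns 177.
  Solvent: stress test gives 261 − 26 = 235; no stress test gives 177 − 0 = 177. No deviation. ✓
  Distressed: no stress test gives 177 − 0 = 177; stress test gives 261 − 106 = 155. No deviation. ✓
Both hold — the solvent type sends stress test.

stress test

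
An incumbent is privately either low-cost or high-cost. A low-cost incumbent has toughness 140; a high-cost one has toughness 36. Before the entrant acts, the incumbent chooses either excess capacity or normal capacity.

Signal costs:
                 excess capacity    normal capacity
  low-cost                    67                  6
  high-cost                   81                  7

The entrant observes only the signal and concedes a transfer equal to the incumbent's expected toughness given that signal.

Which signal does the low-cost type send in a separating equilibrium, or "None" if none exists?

Try low-cost → excess capacity, high-cost → normal capacity:
  Under separation the entrant infers type exactly: excess capacity → low-cost (pays 140), normal capacity → high-cost (pays 36).
  Low-cost: excess capacity gives 140 − 67 = 73; normal capacity gives 36 − 6 = 30. No deviation. ✓
  High-cost: normal capacity gives 36 − 7 = 29; excess capacity gives 140 − 81 = 59. Would deviate. ✗
Try low-cost → normal capacity, high-cost → excess capacity:
  Under separation the entrant infers type exactly: normal capacity → low-cost (pays 140), excess capacity → high-cost (pays 36).
  Low-cost: normal capacity gives 140 − 6 = 134; excess capacity gives 36 − 67 = -31. No deviation. ✓
  High-cost: excess capacity gives 36 − 81 = -45; normal capacity gives 140 − 7 = 133. Would deviate. ✗
Neither assignment is incentive-compatible.

None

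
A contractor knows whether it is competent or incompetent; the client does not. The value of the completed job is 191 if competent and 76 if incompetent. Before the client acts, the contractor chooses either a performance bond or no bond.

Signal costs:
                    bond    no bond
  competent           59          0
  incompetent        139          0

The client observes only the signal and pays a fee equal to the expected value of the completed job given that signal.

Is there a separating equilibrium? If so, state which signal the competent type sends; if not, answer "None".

Try competent → bond, incompetent → no bond:
  Under separation the client infers type exactly: bond → competent (pays 191), no bond → incompetent (pays 76).
  Competent: bond gives 191 − 59 = 132; no bond gives 76 − 0 = 76. No deviation. ✓
  Incompetent: no bond gives 76 − 0 = 76; bond gives 191 − 139 = 52. No deviation. ✓
Both hold — the competent type sends bond.

bond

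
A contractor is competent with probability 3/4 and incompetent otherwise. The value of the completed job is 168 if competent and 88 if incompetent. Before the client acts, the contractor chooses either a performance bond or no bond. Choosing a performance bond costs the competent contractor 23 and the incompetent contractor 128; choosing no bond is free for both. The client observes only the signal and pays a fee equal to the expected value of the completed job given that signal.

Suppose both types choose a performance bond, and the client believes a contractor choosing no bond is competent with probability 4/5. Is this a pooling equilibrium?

On the equilibrium path (bond) the client holds the prior 3/4 and pays 3/4·168 + 1/4·88 = 148. Off-path (no bond) belief 4/5 gives 4/5·168 + 1/5·88 = 152.
Competent: bond gives 148 − 23 = 125; no bond gives 152 − 0 = 152. Deviates. ✗
Incompetent: bond gives 148 − 128 = 20; no bond gives 152 − 0 = 152. Deviates. ✗

No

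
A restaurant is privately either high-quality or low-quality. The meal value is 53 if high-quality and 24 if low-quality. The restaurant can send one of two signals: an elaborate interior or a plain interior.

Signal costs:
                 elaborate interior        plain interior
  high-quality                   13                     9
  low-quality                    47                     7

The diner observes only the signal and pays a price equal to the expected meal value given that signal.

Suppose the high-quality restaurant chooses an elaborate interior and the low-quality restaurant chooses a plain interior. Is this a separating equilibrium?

Yes

If types separate, elaborate interior earns payment 53 and plain interior earns 24.
High-quality: elaborate interior gives 53 − 13 = 40; plain interior gives 24 − 9 = 15. No deviation. ✓
Low-quality: plain interior gives 24 − 7 = 17; elaborate interior gives 53 − 47 = 6. No deviation. ✓
Neither type gains from mimicking the other.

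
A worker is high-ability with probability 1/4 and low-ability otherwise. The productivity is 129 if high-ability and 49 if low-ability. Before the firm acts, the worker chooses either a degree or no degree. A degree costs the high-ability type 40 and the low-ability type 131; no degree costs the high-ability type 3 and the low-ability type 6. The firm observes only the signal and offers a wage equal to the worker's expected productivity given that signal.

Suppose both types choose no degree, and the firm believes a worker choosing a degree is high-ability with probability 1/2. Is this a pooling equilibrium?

Yes

At the pooled signal (no degree) the firm holds the prior 1/4 and pays 1/4·129 + 3/4·49 = 69. Off-path (degree) belief 1/2 gives 1/2·129 + 1/2·49 = 89.
High-ability: no degree gives 69 − 3 = 66; degree gives 89 − 40 = 49. Stays. ✓
Low-ability: no degree gives 69 − 6 = 63; degree gives 89 − 131 = -42. Stays. ✓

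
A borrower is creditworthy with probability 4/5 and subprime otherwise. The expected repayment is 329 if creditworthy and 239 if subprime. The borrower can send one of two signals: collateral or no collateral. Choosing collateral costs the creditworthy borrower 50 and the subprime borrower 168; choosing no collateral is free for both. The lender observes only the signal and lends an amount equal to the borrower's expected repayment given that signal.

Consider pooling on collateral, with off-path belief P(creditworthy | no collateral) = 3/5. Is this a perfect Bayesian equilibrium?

On the equilibrium path (collateral) the lender holds the prior 4/5 and pays 4/5·329 + 1/5·239 = 311. Off-path (no collateral) belief 3/5 gives 3/5·329 + 2/5·239 = 293.
Creditworthy: collateral gives 311 − 50 = 261; no collateral gives 293 − 0 = 293. Deviates. ✗
Subprime: collateral gives 311 − 168 = 143; no collateral gives 293 − 0 = 293. Deviates. ✗

No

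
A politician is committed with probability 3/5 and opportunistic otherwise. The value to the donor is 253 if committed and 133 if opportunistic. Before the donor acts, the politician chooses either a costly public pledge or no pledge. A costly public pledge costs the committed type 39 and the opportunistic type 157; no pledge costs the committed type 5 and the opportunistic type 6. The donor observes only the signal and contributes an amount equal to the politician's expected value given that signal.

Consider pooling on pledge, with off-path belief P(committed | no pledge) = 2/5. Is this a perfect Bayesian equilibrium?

On the equilibrium path (pledge) the donor holds the prior 3/5 and pays 3/5·253 + 2/5·133 = 205. Off-path (no pledge) belief 2/5 gives 2/5·253 + 3/5·133 = 181.
Committed: pledge gives 205 − 39 = 166; no pledge gives 181 − 5 = 176. Deviates. ✗
Opportunistic: pledge gives 205 − 157 = 48; no pledge gives 181 − 6 = 175. Deviates. ✗

No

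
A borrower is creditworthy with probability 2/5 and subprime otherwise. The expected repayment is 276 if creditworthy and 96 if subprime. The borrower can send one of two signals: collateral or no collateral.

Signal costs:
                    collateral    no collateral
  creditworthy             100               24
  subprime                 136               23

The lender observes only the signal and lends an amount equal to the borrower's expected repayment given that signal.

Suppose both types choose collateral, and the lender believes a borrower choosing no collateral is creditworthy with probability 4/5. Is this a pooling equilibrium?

At the pooled signal (collateral) the lender holds the prior 2/5 and pays 2/5·276 + 3/5·96 = 168. Off-path (no collateral) belief 4/5 gives 4/5·276 + 1/5·96 = 240.
Creditworthy: collateral gives 168 − 100 = 68; no collateral gives 240 − 24 = 216. Deviates. ✗
Subprime: collateral gives 168 − 136 = 32; no collateral gives 240 − 23 = 217. Deviates. ✗

No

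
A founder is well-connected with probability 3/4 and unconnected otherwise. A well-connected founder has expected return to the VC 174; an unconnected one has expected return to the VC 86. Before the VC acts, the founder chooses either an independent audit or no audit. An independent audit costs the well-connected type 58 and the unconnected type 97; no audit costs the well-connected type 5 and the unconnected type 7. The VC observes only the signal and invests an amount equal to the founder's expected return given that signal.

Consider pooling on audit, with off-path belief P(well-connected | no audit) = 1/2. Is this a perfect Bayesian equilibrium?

No

On the equilibrium path (audit) the VC holds the prior 3/4 and pays 3/4·174 + 1/4·86 = 152. Off-path (no audit) belief 1/2 gives 1/2·174 + 1/2·86 = 130.
Well-connected: audit gives 152 − 58 = 94; no audit gives 130 − 5 = 125. Deviates. ✗
Unconnected: audit gives 152 − 97 = 55; no audit gives 130 − 7 = 123. Deviates. ✗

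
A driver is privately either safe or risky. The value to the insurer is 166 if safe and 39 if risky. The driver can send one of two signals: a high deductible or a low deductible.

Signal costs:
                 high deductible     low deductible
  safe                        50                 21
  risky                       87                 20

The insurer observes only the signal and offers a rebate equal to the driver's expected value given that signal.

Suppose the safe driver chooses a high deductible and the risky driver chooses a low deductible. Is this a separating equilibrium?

No

If types separate, high deductible earns payment 166 and low deductible earns 39.
Safe: high deductible gives 166 − 50 = 116; low deductible gives 39 − 21 = 18. No deviation. ✓
Risky: low deductible gives 39 − 20 = 19; high deductible gives 166 − 87 = 79. Would deviate. ✗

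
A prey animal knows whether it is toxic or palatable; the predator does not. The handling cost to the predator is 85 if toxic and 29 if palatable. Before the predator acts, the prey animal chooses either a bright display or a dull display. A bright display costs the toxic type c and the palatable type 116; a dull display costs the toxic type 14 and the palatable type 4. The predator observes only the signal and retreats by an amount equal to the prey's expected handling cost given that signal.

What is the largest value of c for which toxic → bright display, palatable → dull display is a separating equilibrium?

70

Under separation: bright display → toxic (pays 85); dull display → palatable (pays 29).
Palatable: 29 − 4 = 25 ≥ 85 − 116 = -31. Holds regardless of c. ✓
Toxic: 85 − c ≥ 29 − 14, so c ≤ 85 − 15 = 70.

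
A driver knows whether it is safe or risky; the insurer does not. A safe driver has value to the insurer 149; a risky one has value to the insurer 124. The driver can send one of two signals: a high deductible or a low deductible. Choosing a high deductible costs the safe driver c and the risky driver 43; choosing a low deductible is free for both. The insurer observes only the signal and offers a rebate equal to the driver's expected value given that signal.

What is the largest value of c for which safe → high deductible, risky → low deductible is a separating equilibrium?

Under separation: high deductible → safe (pays 149); low deductible → risky (pays 124).
Risky: 124 − 0 = 124 ≥ 149 − 43 = 106. Holds regardless of c. ✓
Safe: 149 − c ≥ 124 − 0, so c ≤ 149 − 124 = 25.

25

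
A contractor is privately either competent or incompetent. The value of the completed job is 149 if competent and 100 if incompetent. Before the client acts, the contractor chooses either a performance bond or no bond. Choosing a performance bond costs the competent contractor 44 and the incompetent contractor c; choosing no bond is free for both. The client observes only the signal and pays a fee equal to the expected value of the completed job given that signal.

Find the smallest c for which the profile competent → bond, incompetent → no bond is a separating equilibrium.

Under separation: bond → competent (pays 149); no bond → incompetent (pays 100).
Competent: 149 − 44 = 105 ≥ 100 − 0 = 100. Holds regardless of c. ✓
Incompetent: 100 − 0 ≥ 149 − c, so c ≥ 149 − 100 = 49.

49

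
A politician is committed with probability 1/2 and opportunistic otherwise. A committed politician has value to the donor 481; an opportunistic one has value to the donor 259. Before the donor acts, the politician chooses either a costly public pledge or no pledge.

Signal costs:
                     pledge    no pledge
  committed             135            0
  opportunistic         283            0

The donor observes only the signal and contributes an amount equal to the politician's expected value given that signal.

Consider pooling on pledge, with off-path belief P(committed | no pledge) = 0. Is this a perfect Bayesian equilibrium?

No

At the pooled signal (pledge) the donor holds the prior 1/2 and pays 1/2·481 + 1/2·259 = 370. Off-path (no pledge) belief 0 gives 0·481 + 1·259 = 259.
Committed: pledge gives 370 − 135 = 235; no pledge gives 259 − 0 = 259. Deviates. ✗
Opportunistic: pledge gives 370 − 283 = 87; no pledge gives 259 − 0 = 259. Deviates. ✗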